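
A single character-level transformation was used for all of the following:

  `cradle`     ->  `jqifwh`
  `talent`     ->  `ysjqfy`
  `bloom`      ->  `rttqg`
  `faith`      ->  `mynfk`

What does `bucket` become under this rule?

yjphzg

The output letters match the input read backwards, each shifted +5: cradle reversed is eldarc. Read the word backwards and shift each letter +5.
On bucket: reverse → tekcub; then shift: t+5=y, e+5=j, k+5=p, c+5=h, u+5=z, b+5=g.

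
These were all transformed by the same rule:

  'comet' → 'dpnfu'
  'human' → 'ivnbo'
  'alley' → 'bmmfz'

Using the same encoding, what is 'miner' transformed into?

njofs

Compare letters: c→d is +1, o→p is +1, m→n is +1 — a constant shift. Each letter is shifted forward by 1 in the alphabet (a Caesar shift of +1).
Applying it to miner: m+1=n, i+1=j, n+1=o, e+1=f, r+1=s.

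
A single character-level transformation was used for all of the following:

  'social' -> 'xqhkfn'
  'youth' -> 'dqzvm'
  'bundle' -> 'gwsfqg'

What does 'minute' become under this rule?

Shifts by position in social: pos 0: s→x (+5), pos 1: o→q (+2), pos 2: c→h (+5), pos 3: i→k (+2) — repeating every 2. The shifts repeat in a cycle of length 2: positions 0,1,… shift by +5, +2, then the pattern repeats.
On minute: m+5=r, i+2=k, n+5=s, u+2=w, t+5=y, e+2=g.

rkswyg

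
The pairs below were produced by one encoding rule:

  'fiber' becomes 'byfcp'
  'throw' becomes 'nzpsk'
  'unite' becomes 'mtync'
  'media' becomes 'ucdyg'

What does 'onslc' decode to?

f(5)→b(1) and i(8)→y(24) fit y≡25x+6 (mod 26); the inverse of 25 mod 26 is 25. Treating letters as 0–25, the rule is x ↦ 25x + 6 (mod 26).
Undoing it on onslc: o(14)→25·(14−6)≡18=s; n(13)→25·(13−6)≡19=t; s(18)→25·(18−6)≡14=o; l(11)→25·(11−6)≡21=v; c(2)→25·(2−6)≡4=e (all mod 26).

stove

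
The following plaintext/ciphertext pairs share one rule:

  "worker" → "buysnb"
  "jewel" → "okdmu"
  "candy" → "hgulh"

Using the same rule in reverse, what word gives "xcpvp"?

swing

In worker: w→b is +5, o→u is +6, r→y is +7, k→s is +8 — the shift increases by 1 each position. Letter i (0-indexed) is shifted by i+5, so successive shifts are 5, 6, 7, ….
Undoing it on xcpvp: x−5=s, c−6=w, p−7=i, v−8=n, p−9=g.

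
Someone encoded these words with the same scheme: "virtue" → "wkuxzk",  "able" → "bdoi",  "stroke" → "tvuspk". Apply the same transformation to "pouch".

qqxgm

The shift increases by 1 at each position, starting from +1: 1, 2, 3, ….
On pouch: p+1=q, o+2=q, u+3=x, c+4=g, h+5=m.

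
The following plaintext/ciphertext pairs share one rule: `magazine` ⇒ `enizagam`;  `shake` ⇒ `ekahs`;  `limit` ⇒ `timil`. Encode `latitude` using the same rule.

edutital

The output letters match the input read backwards: magazine reversed is enizagam. It's just the letters in reverse order.
Applying it to latitude: reverse → edutital.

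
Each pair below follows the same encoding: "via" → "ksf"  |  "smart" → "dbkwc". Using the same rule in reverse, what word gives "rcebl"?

The output letters match the input read backwards, each shifted +10: via reversed is aiv. Read the word backwards and shift each letter +10.
Undoing it on rcebl: shift back: r−10=h, c−10=s, e−10=u, b−10=r, l−10=b → hsurb; then reverse → brush.

brush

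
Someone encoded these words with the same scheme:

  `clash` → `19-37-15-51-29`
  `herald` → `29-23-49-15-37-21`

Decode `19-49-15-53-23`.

crate

With a=1..z=26, the number is 2·pos + 13.
Reversing it on 19-49-15-53-23: 19→(19−13)÷2=3=c, 49→(49−13)÷2=18=r, 15→(15−13)÷2=1=a, 53→(53−13)÷2=20=t, 23→(23−13)÷2=5=e.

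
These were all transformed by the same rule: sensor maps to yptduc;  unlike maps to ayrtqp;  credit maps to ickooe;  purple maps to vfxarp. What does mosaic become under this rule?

Shifts by position in sensor: pos 0: s→y (+6), pos 1: e→p (+11), pos 2: n→t (+6), pos 3: s→d (+11) — repeating every 2. A repeating key of period 2 is used — shifts +6, +11 over and over.
For mosaic: m+6=s, o+11=z, s+6=y, a+11=l, i+6=o, c+11=n.

szylon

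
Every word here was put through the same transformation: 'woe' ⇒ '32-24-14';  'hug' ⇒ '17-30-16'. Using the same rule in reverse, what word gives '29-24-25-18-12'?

topic

w is letter #23 and maps to 32: an offset of 9. Letters become their 1-based position plus 9 (so a→10, b→11, …).
Undoing it on 29-24-25-18-12: 29→(29−9)÷1=20=t, 24→(24−9)÷1=15=o, 25→(25−9)÷1=16=p, 18→(18−9)÷1=9=i, 12→(12−9)÷1=3=c.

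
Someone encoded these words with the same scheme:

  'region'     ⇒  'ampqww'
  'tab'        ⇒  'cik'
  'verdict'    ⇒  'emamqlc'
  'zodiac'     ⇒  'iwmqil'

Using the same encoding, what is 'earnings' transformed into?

The shift depends on letter class: consonant r→a is +9, but vowel e→m is +8. Two shifts are in play — +8 for a/e/i/o/u, +9 for every other letter.
On earnings: e(vowel)+8=m, a(vowel)+8=i, r(cons)+9=a, n(cons)+9=w, i(vowel)+8=q, n(cons)+9=w, g(cons)+9=p, s(cons)+9=b.

miawqwpb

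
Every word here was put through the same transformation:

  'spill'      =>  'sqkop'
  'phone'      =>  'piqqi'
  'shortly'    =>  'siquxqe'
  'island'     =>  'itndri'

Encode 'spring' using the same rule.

In spill: s→s is +0, p→q is +1, i→k is +2, l→o is +3 — the shift increases by 1 each position. Each letter shifts forward by its position index (0, 1, 2, …) — the shift grows by one for each successive letter.
Applying it to spring: s+0=s, p+1=q, r+2=t, i+3=l, n+4=r, g+5=l.

sqtlrl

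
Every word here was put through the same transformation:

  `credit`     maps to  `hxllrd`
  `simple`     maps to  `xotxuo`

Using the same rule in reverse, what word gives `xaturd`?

Each letter shifts forward by (position + 5), i.e. 5, 6, 7, … — the shift grows by one for each successive letter.
Decoding xaturd: x−5=s, a−6=u, t−7=m, u−8=m, r−9=i, d−10=t.

summit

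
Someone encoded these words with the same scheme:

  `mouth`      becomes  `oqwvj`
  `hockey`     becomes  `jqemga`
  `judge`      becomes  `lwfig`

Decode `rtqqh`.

proof

Compare letters: m→o is +2, o→q is +2, u→w is +2 — a constant shift. Every letter moves 2 places later in the alphabet, wrapping around z→a.
Undoing it on rtqqh: r−2=p, t−2=r, q−2=o, q−2=o, h−2=f.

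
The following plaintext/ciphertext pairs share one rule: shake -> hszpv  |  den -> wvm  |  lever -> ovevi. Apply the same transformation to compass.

xlnkzhh

Each pair mirrors across the alphabet (s↔h, h↔s, a↔z): positions sum to 25. Letters are reflected about the middle of the alphabet (position → 25−position): Atbash.
For compass: c↔x, o↔l, m↔n, p↔k, a↔z, s↔h, s↔h.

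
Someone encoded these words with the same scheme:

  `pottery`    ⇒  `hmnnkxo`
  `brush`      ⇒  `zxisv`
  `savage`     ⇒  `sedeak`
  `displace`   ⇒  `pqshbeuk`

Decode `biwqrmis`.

luminous

p(15)→h(7) and o(14)→m(12) fit y≡21x+4 (mod 26); the inverse of 21 mod 26 is 5. Each letter's alphabet position (a=0..z=25) is mapped through 21·x+4 mod 26 — an affine cipher.
Reversing it on biwqrmis: b(1)→5·(1−4)≡11=l; i(8)→5·(8−4)≡20=u; w(22)→5·(22−4)≡12=m; q(16)→5·(16−4)≡8=i; r(17)→5·(17−4)≡13=n; m(12)→5·(12−4)≡14=o; i(8)→5·(8−4)≡20=u; s(18)→5·(18−4)≡18=s (all mod 26).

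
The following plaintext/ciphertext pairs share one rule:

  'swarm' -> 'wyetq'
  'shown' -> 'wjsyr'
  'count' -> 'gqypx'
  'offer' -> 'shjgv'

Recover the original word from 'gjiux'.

chest

A repeating key of period 2 is used — shifts +4, +2 over and over.
Decoding gjiux: g−4=c, j−2=h, i−4=e, u−2=s, x−4=t.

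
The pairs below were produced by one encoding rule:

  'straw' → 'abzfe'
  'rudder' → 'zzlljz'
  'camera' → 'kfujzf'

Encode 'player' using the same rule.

The shift depends on letter class: consonant s→a is +8, but vowel a→f is +5. The rule splits by letter class: vowels +5, consonants +8.
On player: p(cons)+8=x, l(cons)+8=t, a(vowel)+5=f, y(cons)+8=g, e(vowel)+5=j, r(cons)+8=z.

xtfgjz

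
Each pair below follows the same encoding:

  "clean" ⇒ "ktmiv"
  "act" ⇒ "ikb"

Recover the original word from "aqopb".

sight

Compare letters: c→k is +8, l→t is +8, e→m is +8 — a constant shift. Every letter moves 8 places later in the alphabet, wrapping around z→a.
Undoing it on aqopb: a−8=s, q−8=i, o−8=g, p−8=h, b−8=t.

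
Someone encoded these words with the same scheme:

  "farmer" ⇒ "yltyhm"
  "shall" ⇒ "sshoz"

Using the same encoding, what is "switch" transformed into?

ojapdz

The output letters match the input read backwards, each shifted +7: farmer reversed is remraf. Read the word backwards and shift each letter +7.
For switch: reverse → hctiws; then shift: h+7=o, c+7=j, t+7=a, i+7=p, w+7=d, s+7=z.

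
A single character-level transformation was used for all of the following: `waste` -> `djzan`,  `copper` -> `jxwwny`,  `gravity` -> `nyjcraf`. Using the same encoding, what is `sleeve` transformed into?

The shift depends on letter class: consonant w→d is +7, but vowel a→j is +9. Vowels shift forward by 9 and consonants shift forward by 7.
On sleeve: s(cons)+7=z, l(cons)+7=s, e(vowel)+9=n, e(vowel)+9=n, v(cons)+7=c, e(vowel)+9=n.

zsnncn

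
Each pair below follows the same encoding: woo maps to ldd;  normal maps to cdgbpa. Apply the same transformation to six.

hxm

Compare letters: w→l is +15, o→d is +15, o→d is +15 — a constant shift. Each letter is shifted forward by 15 in the alphabet (a Caesar shift of +15).
On six: s+15=h, i+15=x, x+15=m.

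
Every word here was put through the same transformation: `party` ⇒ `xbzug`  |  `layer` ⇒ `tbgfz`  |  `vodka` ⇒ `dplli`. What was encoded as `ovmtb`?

guest

Shifts by position in party: pos 0: p→x (+8), pos 1: a→b (+1), pos 2: r→z (+8), pos 3: t→u (+1) — repeating every 2. The shifts repeat in a cycle of length 2: positions 0,1,… shift by +8, +1, then the pattern repeats.
Undoing it on ovmtb: o−8=g, v−1=u, m−8=e, t−1=s, b−8=t.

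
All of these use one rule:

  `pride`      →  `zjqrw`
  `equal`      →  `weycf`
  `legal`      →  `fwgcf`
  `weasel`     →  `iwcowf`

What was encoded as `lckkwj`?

Treating letters as 0–25, the rule is x ↦ 5x + 2 (mod 26).
Reversing it on lckkwj: l(11)→21·(11−2)≡7=h; c(2)→21·(2−2)≡0=a; k(10)→21·(10−2)≡12=m; k(10)→21·(10−2)≡12=m; w(22)→21·(22−2)≡4=e; j(9)→21·(9−2)≡17=r (all mod 26).

hammer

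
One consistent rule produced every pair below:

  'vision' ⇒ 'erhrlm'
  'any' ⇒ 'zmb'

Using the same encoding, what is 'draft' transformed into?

Each pair mirrors across the alphabet (v↔e, i↔r, s↔h): positions sum to 25. Each letter is replaced by its mirror in the alphabet: a↔z, b↔y, c↔x, and so on (the Atbash cipher).
On draft: d↔w, r↔i, a↔z, f↔u, t↔g.

wizug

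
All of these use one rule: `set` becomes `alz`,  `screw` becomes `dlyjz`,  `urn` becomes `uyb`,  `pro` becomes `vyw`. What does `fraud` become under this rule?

The output letters match the input read backwards, each shifted +7: set reversed is tes. Two steps: reverse the string, then apply a Caesar shift of +7.
On fraud: reverse → duarf; then shift: d+7=k, u+7=b, a+7=h, r+7=y, f+7=m.

kbhym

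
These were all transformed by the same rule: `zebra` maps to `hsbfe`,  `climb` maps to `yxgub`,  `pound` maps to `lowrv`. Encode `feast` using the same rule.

z(25)→h(7) and e(4)→s(18) fit y≡23x+4 (mod 26); the inverse of 23 mod 26 is 17. Each letter's alphabet position (a=0..z=25) is mapped through 23·x+4 mod 26 — an affine cipher.
Applying it to feast: f(5)→23·5+4≡15=p; e(4)→23·4+4≡18=s; a(0)→23·0+4≡4=e; s(18)→23·18+4≡2=c; t(19)→23·19+4≡25=z (all mod 26).

psecz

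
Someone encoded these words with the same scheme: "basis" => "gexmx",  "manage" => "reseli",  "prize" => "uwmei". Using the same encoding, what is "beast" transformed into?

giexy

The shift depends on letter class: consonant b→g is +5, but vowel a→e is +4. The rule splits by letter class: vowels +4, consonants +5.
For beast: b(cons)+5=g, e(vowel)+4=i, a(vowel)+4=e, s(cons)+5=x, t(cons)+5=y.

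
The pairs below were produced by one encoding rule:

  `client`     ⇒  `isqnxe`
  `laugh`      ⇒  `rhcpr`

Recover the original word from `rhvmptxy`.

Each letter shifts forward by (position + 6), i.e. 6, 7, 8, … — the shift grows by one for each successive letter.
Decoding rhvmptxy: r−6=l, h−7=a, v−8=n, m−9=d, p−10=f, t−11=i, x−12=l, y−13=l.

landfill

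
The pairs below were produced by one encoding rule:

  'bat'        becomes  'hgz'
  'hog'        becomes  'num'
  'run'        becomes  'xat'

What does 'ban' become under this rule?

Each letter is shifted forward by 6 in the alphabet (a Caesar shift of +6).
For ban: b+6=h, a+6=g, n+6=t.

hgt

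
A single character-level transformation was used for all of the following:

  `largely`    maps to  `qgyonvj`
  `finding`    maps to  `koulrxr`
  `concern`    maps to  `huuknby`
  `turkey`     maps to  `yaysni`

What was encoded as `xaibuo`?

Each letter shifts forward by (position + 5), i.e. 5, 6, 7, … — the shift grows by one for each successive letter.
Undoing it on xaibuo: x−5=s, a−6=u, i−7=b, b−8=t, u−9=l, o−10=e.

subtle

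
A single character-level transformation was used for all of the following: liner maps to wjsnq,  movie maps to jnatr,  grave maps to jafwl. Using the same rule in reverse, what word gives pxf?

ask

The word is reversed, then every letter is shifted forward by 5.
Reversing it on pxf: shift back: p−5=k, x−5=s, f−5=a → ksa; then reverse → ask.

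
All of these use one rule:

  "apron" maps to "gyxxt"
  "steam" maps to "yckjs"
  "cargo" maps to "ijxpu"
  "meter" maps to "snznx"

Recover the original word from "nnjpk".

The shifts repeat in a cycle of length 2: positions 0,1,… shift by +6, +9, then the pattern repeats.
Reversing it on nnjpk: n−6=h, n−9=e, j−6=d, p−9=g, k−6=e.

hedge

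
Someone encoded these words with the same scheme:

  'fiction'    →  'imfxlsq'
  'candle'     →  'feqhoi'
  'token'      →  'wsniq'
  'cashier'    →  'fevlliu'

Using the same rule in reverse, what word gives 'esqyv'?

Shifts by position in fiction: pos 0: f→i (+3), pos 1: i→m (+4), pos 2: c→f (+3), pos 3: t→x (+4) — repeating every 2. A repeating key of period 2 is used — shifts +3, +4 over and over.
Reversing it on esqyv: e−3=b, s−4=o, q−3=n, y−4=u, v−3=s.

bonus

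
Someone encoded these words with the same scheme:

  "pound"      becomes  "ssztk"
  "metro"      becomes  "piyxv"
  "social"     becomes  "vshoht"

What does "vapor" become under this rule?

In pound: p→s is +3, o→s is +4, u→z is +5, n→t is +6 — the shift increases by 1 each position. Each letter shifts forward by (position + 3), i.e. 3, 4, 5, … — the shift grows by one for each successive letter.
On vapor: v+3=y, a+4=e, p+5=u, o+6=u, r+7=y.

yeuuy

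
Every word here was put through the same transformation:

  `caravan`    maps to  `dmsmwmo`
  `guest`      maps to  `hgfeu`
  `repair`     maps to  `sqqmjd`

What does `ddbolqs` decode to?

cracker

Shifts by position in caravan: pos 0: c→d (+1), pos 1: a→m (+12), pos 2: r→s (+1), pos 3: a→m (+12) — repeating every 2. The shifts repeat in a cycle of length 2: positions 0,1,… shift by +1, +12, then the pattern repeats.
Decoding ddbolqs: d−1=c, d−12=r, b−1=a, o−12=c, l−1=k, q−12=e, s−1=r.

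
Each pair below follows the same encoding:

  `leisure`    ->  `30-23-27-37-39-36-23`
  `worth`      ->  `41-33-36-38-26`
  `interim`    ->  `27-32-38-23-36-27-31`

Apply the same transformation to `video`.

l is letter #12 and maps to 30: an offset of 18. Each letter is replaced by its alphabet position (a=1..z=26) + 18.
For video: v=22→40, i=9→27, d=4→22, e=5→23, o=15→33.

40-27-22-23-33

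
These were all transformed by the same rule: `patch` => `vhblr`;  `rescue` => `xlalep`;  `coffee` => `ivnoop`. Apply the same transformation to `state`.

In patch: p→v is +6, a→h is +7, t→b is +8, c→l is +9 — the shift increases by 1 each position. Letter i (0-indexed) is shifted by i+6, so successive shifts are 6, 7, 8, ….
For state: s+6=y, t+7=a, a+8=i, t+9=c, e+10=o.

yaico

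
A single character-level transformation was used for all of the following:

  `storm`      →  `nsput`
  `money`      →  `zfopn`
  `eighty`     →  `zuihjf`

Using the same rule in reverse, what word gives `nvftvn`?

museum

The output letters match the input read backwards, each shifted +1: storm reversed is mrots. Read the word backwards and shift each letter +1.
Decoding nvftvn: shift back: n−1=m, v−1=u, f−1=e, t−1=s, v−1=u, n−1=m → muesum; then reverse → museum.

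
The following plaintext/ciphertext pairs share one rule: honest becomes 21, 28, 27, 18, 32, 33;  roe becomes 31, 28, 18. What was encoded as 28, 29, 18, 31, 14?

opera

h is letter #8 and maps to 21: an offset of 13. The number is (letter's place in the alphabet, a=1) + 13.
Reversing it on 28, 29, 18, 31, 14: 28→(28−13)÷1=15=o, 29→(29−13)÷1=16=p, 18→(18−13)÷1=5=e, 31→(31−13)÷1=18=r, 14→(14−13)÷1=1=a.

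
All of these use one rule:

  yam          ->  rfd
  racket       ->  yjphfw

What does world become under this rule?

The output letters match the input read backwards, each shifted +5: yam reversed is may. Read the word backwards and shift each letter +5.
Applying it to world: reverse → dlrow; then shift: d+5=i, l+5=q, r+5=w, o+5=t, w+5=b.

iqwtb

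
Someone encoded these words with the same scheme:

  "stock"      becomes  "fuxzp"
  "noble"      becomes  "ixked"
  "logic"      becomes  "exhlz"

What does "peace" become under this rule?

mdvzd

s(18)→f(5) and t(19)→u(20) fit y≡15x+21 (mod 26); the inverse of 15 mod 26 is 7. Each letter's alphabet position (a=0..z=25) is mapped through 15·x+21 mod 26 — an affine cipher.
For peace: p(15)→15·15+21≡12=m; e(4)→15·4+21≡3=d; a(0)→15·0+21≡21=v; c(2)→15·2+21≡25=z; e(4)→15·4+21≡3=d (all mod 26).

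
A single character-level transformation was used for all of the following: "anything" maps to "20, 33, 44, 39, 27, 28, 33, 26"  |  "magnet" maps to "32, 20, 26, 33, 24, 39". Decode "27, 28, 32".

him

a is letter #1 and maps to 20: an offset of 19. Each letter is replaced by its alphabet position (a=1..z=26) + 19.
Undoing it on 27, 28, 32: 27→(27−19)÷1=8=h, 28→(28−19)÷1=9=i, 32→(32−19)÷1=13=m.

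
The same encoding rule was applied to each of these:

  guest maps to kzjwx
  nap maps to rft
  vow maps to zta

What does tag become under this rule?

xfk

The shift depends on letter class: consonant g→k is +4, but vowel u→z is +5. The rule splits by letter class: vowels +5, consonants +4.
Applying it to tag: t(cons)+4=x, a(vowel)+5=f, g(cons)+4=k.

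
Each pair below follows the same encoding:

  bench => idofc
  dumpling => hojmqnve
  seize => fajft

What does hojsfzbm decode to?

The output letters match the input read backwards, each shifted +1: bench reversed is hcneb. Two steps: reverse the string, then apply a Caesar shift of +1.
Reversing it on hojsfzbm: shift back: h−1=g, o−1=n, j−1=i, s−1=r, f−1=e, z−1=y, b−1=a, m−1=l → gnireyal; then reverse → layering.

layering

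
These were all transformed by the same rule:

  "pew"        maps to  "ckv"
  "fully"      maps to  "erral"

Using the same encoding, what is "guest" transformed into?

The word is reversed, then every letter is shifted forward by 6.
On guest: reverse → tseug; then shift: t+6=z, s+6=y, e+6=k, u+6=a, g+6=m.

zykam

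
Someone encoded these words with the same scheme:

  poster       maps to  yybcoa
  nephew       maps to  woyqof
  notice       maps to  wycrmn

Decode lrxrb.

choir

Shifts by position in poster: pos 0: p→y (+9), pos 1: o→y (+10), pos 2: s→b (+9), pos 3: t→c (+9), pos 4: e→o (+10), pos 5: r→a (+9) — repeating every 3. A repeating key of period 3 is used — shifts +9, +10, +9 over and over.
Reversing it on lrxrb: l−9=c, r−10=h, x−9=o, r−9=i, b−10=r.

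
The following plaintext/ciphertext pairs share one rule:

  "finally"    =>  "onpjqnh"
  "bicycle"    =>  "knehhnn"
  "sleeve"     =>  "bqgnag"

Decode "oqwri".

fluid

Shifts by position in finally: pos 0: f→o (+9), pos 1: i→n (+5), pos 2: n→p (+2), pos 3: a→j (+9), pos 4: l→q (+5), pos 5: l→n (+2) — repeating every 3. A repeating key of period 3 is used — shifts +9, +5, +2 over and over.
Decoding oqwri: o−9=f, q−5=l, w−2=u, r−9=i, i−5=d.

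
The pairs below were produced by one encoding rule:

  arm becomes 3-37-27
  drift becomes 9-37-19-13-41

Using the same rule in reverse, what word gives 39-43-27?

a(#1)→3 and r(#18)→37: differences scale by 2, so n = 2·pos + 1. With a=1..z=26, the number is 2·pos + 1.
Undoing it on 39-43-27: 39→(39−1)÷2=19=s, 43→(43−1)÷2=21=u, 27→(27−1)÷2=13=m.

sum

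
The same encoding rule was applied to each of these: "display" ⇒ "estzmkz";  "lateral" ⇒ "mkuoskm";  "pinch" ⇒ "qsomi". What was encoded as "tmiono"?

scheme

Shifts by position in display: pos 0: d→e (+1), pos 1: i→s (+10), pos 2: s→t (+1), pos 3: p→z (+10) — repeating every 2. It's a Vigenère-style cipher with numeric key [1,10]: position i shifts by key[i mod 2].
Undoing it on tmiono: t−1=s, m−10=c, i−1=h, o−10=e, n−1=m, o−10=e.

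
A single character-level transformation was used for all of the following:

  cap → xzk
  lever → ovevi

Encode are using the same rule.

ziv

Letters are reflected about the middle of the alphabet (position → 25−position): Atbash.
On are: a↔z, r↔i, e↔v.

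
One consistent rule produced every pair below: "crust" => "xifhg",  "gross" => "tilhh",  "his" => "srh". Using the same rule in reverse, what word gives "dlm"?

Each letter is replaced by its mirror in the alphabet: a↔z, b↔y, c↔x, and so on (the Atbash cipher).
Undoing it on dlm: d↔w, l↔o, m↔n.

won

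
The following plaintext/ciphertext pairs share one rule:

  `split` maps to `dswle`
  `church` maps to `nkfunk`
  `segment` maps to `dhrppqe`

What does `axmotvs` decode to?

publish

It's a Vigenère-style cipher with numeric key [11,3]: position i shifts by key[i mod 2].
Decoding axmotvs: a−11=p, x−3=u, m−11=b, o−3=l, t−11=i, v−3=s, s−11=h.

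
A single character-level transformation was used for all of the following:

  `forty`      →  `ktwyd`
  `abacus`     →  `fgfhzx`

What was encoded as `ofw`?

Compare letters: f→k is +5, o→t is +5, r→w is +5 — a constant shift. It's a constant shift of +5 (ROT5).
Decoding ofw: o−5=j, f−5=a, w−5=r.

jar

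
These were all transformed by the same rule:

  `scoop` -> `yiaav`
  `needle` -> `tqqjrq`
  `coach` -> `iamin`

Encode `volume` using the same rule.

The rule splits by letter class: vowels +12, consonants +6.
Applying it to volume: v(cons)+6=b, o(vowel)+12=a, l(cons)+6=r, u(vowel)+12=g, m(cons)+6=s, e(vowel)+12=q.

bargsq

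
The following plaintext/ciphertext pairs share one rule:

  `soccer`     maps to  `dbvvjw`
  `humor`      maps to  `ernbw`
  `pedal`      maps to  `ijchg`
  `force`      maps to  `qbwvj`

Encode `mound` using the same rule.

nbruc

s(18)→d(3) and o(14)→b(1) fit y≡7x+7 (mod 26); the inverse of 7 mod 26 is 15. This is an affine cipher: with a=0,…,z=25, each position x becomes (7x+7) mod 26.
Applying it to mound: m(12)→7·12+7≡13=n; o(14)→7·14+7≡1=b; u(20)→7·20+7≡17=r; n(13)→7·13+7≡20=u; d(3)→7·3+7≡2=c (all mod 26).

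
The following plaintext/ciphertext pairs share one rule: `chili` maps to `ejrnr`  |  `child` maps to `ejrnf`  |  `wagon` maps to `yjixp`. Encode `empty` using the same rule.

norva

The rule splits by letter class: vowels +9, consonants +2.
On empty: e(vowel)+9=n, m(cons)+2=o, p(cons)+2=r, t(cons)+2=v, y(cons)+2=a.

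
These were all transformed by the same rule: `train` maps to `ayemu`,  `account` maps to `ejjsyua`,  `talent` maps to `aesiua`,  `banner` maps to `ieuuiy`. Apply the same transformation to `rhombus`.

yostiyz

The shift depends on letter class: consonant t→a is +7, but vowel a→e is +4. Two shifts are in play — +4 for a/e/i/o/u, +7 for every other letter.
On rhombus: r(cons)+7=y, h(cons)+7=o, o(vowel)+4=s, m(cons)+7=t, b(cons)+7=i, u(vowel)+4=y, s(cons)+7=z.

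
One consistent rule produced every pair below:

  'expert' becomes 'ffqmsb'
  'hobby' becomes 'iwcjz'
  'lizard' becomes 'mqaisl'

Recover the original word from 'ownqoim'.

nominal

Shifts by position in expert: pos 0: e→f (+1), pos 1: x→f (+8), pos 2: p→q (+1), pos 3: e→m (+8) — repeating every 2. It's a Vigenère-style cipher with numeric key [1,8]: position i shifts by key[i mod 2].
Reversing it on ownqoim: o−1=n, w−8=o, n−1=m, q−8=i, o−1=n, i−8=a, m−1=l.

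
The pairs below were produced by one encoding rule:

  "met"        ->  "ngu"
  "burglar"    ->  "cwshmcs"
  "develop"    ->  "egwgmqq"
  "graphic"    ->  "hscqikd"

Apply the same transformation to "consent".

dqotgou

The shift depends on letter class: consonant m→n is +1, but vowel e→g is +2. Two shifts are in play — +2 for a/e/i/o/u, +1 for every other letter.
On consent: c(cons)+1=d, o(vowel)+2=q, n(cons)+1=o, s(cons)+1=t, e(vowel)+2=g, n(cons)+1=o, t(cons)+1=u.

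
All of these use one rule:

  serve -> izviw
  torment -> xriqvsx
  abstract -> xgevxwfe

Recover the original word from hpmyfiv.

The output letters match the input read backwards, each shifted +4: serve reversed is evres. Two steps: reverse the string, then apply a Caesar shift of +4.
Undoing it on hpmyfiv: shift back: h−4=d, p−4=l, m−4=i, y−4=u, f−4=b, i−4=e, v−4=r → dliuber; then reverse → rebuild.

rebuild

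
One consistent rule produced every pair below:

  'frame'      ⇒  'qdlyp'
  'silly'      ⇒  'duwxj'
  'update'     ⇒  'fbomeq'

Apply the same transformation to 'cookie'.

nazwtq

Shifts by position in frame: pos 0: f→q (+11), pos 1: r→d (+12), pos 2: a→l (+11), pos 3: m→y (+12) — repeating every 2. The shifts repeat in a cycle of length 2: positions 0,1,… shift by +11, +12, then the pattern repeats.
On cookie: c+11=n, o+12=a, o+11=z, k+12=w, i+11=t, e+12=q.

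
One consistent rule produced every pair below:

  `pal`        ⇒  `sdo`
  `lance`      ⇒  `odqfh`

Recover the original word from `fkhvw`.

It's a constant shift of +3 (ROT3).
Undoing it on fkhvw: f−3=c, k−3=h, h−3=e, v−3=s, w−3=t.

chest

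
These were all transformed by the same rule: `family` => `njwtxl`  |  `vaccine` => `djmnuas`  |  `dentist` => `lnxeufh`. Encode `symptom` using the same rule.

Each letter shifts forward by (position + 8), i.e. 8, 9, 10, … — the shift grows by one for each successive letter.
On symptom: s+8=a, y+9=h, m+10=w, p+11=a, t+12=f, o+13=b, m+14=a.

ahwafba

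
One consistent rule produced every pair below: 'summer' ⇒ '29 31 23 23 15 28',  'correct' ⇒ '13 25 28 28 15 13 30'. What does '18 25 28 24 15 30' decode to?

hornet

The number is (letter's place in the alphabet, a=1) + 10.
Undoing it on 18 25 28 24 15 30: 18→(18−10)÷1=8=h, 25→(25−10)÷1=15=o, 28→(28−10)÷1=18=r, 24→(24−10)÷1=14=n, 15→(15−10)÷1=5=e, 30→(30−10)÷1=20=t.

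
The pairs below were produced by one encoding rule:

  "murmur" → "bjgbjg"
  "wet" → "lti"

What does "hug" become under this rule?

It's a constant shift of +15 (ROT15).
For hug: h+15=w, u+15=j, g+15=v.

wjv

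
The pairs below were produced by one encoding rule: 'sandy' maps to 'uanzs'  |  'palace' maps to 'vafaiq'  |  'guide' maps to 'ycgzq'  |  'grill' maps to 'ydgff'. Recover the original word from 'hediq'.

s(18)→u(20) and a(0)→a(0) fit y≡17x+0 (mod 26); the inverse of 17 mod 26 is 23. Each letter's alphabet position (a=0..z=25) is mapped through 17·x+0 mod 26 — an affine cipher.
Undoing it on hediq: h(7)→23·(7−0)≡5=f; e(4)→23·(4−0)≡14=o; d(3)→23·(3−0)≡17=r; i(8)→23·(8−0)≡2=c; q(16)→23·(16−0)≡4=e (all mod 26).

force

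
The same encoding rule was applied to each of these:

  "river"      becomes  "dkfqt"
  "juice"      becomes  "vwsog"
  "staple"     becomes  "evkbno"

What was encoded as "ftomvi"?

Shifts by position in river: pos 0: r→d (+12), pos 1: i→k (+2), pos 2: v→f (+10), pos 3: e→q (+12), pos 4: r→t (+2) — repeating every 3. It's a Vigenère-style cipher with numeric key [12,2,10]: position i shifts by key[i mod 3].
Undoing it on ftomvi: f−12=t, t−2=r, o−10=e, m−12=a, v−2=t, i−10=y.

treaty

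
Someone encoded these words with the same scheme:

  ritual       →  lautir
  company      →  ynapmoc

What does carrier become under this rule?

It's just the letters in reverse order.
For carrier: reverse → reirrac.

reirrac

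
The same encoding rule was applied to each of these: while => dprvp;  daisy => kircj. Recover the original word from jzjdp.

crate

In while: w→d is +7, h→p is +8, i→r is +9, l→v is +10 — the shift increases by 1 each position. The shift increases by 1 at each position, starting from +7: 7, 8, 9, ….
Undoing it on jzjdp: j−7=c, z−8=r, j−9=a, d−10=t, p−11=e.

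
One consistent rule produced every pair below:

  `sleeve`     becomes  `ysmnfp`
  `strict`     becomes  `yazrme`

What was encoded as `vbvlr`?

In sleeve: s→y is +6, l→s is +7, e→m is +8, e→n is +9 — the shift increases by 1 each position. Each letter shifts forward by (position + 6), i.e. 6, 7, 8, … — the shift grows by one for each successive letter.
Decoding vbvlr: v−6=p, b−7=u, v−8=n, l−9=c, r−10=h.

punch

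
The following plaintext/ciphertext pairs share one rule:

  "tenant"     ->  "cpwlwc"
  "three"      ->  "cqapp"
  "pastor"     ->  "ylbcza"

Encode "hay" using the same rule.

Vowels shift forward by 11 and consonants shift forward by 9.
On hay: h(cons)+9=q, a(vowel)+11=l, y(cons)+9=h.

qlh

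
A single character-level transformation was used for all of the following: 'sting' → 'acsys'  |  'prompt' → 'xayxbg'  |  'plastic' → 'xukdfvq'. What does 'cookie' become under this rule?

kxyvur

The shift increases by 1 at each position, starting from +8: 8, 9, 10, ….
On cookie: c+8=k, o+9=x, o+10=y, k+11=v, i+12=u, e+13=r.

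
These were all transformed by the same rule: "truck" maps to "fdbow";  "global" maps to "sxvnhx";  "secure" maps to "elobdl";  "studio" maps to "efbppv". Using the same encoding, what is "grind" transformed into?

sdpzp

The shift depends on letter class: consonant t→f is +12, but vowel u→b is +7. Vowels shift forward by 7 and consonants shift forward by 12.
Applying it to grind: g(cons)+12=s, r(cons)+12=d, i(vowel)+7=p, n(cons)+12=z, d(cons)+12=p.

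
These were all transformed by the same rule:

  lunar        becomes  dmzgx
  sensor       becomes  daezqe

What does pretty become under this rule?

The output letters match the input read backwards, each shifted +12: lunar reversed is ranul. Read the word backwards and shift each letter +12.
For pretty: reverse → ytterp; then shift: y+12=k, t+12=f, t+12=f, e+12=q, r+12=d, p+12=b.

kffqdb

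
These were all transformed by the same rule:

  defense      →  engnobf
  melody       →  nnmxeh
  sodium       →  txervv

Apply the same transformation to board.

A repeating key of period 2 is used — shifts +1, +9 over and over.
For board: b+1=c, o+9=x, a+1=b, r+9=a, d+1=e.

cxbae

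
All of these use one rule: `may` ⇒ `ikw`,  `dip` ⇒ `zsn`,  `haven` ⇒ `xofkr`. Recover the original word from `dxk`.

The output letters match the input read backwards, each shifted +10: may reversed is yam. The word is reversed, then every letter is shifted forward by 10.
Decoding dxk: shift back: d−10=t, x−10=n, k−10=a → tna; then reverse → ant.

ant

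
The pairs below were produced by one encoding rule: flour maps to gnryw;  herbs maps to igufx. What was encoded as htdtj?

grape

Letter i (0-indexed) is shifted by i+1, so successive shifts are 1, 2, 3, ….
Decoding htdtj: h−1=g, t−2=r, d−3=a, t−4=p, j−5=e.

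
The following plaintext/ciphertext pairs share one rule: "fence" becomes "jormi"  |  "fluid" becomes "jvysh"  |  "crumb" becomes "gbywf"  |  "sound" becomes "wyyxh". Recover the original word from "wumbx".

The shifts repeat in a cycle of length 2: positions 0,1,… shift by +4, +10, then the pattern repeats.
Reversing it on wumbx: w−4=s, u−10=k, m−4=i, b−10=r, x−4=t.

skirt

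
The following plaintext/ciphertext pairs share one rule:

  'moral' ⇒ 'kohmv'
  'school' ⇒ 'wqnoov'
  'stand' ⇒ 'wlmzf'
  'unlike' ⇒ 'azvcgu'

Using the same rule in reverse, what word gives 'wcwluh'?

sister

m(12)→k(10) and o(14)→o(14) fit y≡15x+12 (mod 26); the inverse of 15 mod 26 is 7. Treating letters as 0–25, the rule is x ↦ 15x + 12 (mod 26).
Reversing it on wcwluh: w(22)→7·(22−12)≡18=s; c(2)→7·(2−12)≡8=i; w(22)→7·(22−12)≡18=s; l(11)→7·(11−12)≡19=t; u(20)→7·(20−12)≡4=e; h(7)→7·(7−12)≡17=r (all mod 26).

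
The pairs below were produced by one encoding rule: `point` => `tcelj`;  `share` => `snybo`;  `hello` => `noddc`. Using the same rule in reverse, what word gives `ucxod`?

p(15)→t(19) and o(14)→c(2) fit y≡17x+24 (mod 26); the inverse of 17 mod 26 is 23. Each letter's alphabet position (a=0..z=25) is mapped through 17·x+24 mod 26 — an affine cipher.
Undoing it on ucxod: u(20)→23·(20−24)≡12=m; c(2)→23·(2−24)≡14=o; x(23)→23·(23−24)≡3=d; o(14)→23·(14−24)≡4=e; d(3)→23·(3−24)≡11=l (all mod 26).

model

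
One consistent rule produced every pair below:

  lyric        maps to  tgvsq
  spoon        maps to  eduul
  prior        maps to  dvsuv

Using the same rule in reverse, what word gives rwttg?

fully

l(11)→t(19) and y(24)→g(6) fit y≡9x+24 (mod 26); the inverse of 9 mod 26 is 3. This is an affine cipher: with a=0,…,z=25, each position x becomes (9x+24) mod 26.
Undoing it on rwttg: r(17)→3·(17−24)≡5=f; w(22)→3·(22−24)≡20=u; t(19)→3·(19−24)≡11=l; t(19)→3·(19−24)≡11=l; g(6)→3·(6−24)≡24=y (all mod 26).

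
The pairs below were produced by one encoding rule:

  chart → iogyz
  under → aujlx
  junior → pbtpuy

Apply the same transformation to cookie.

ivurol

Shifts by position in chart: pos 0: c→i (+6), pos 1: h→o (+7), pos 2: a→g (+6), pos 3: r→y (+7) — repeating every 2. A repeating key of period 2 is used — shifts +6, +7 over and over.
Applying it to cookie: c+6=i, o+7=v, o+6=u, k+7=r, i+6=o, e+7=l.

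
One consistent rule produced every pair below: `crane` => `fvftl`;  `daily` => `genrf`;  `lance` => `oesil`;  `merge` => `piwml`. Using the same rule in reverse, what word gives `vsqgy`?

In crane: c→f is +3, r→v is +4, a→f is +5, n→t is +6 — the shift increases by 1 each position. Letter i (0-indexed) is shifted by i+3, so successive shifts are 3, 4, 5, ….
Decoding vsqgy: v−3=s, s−4=o, q−5=l, g−6=a, y−7=r.

solar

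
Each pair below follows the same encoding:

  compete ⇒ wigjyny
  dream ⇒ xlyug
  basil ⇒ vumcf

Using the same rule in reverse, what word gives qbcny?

This is a Caesar cipher with shift 20.
Decoding qbcny: q−20=w, b−20=h, c−20=i, n−20=t, y−20=e.

white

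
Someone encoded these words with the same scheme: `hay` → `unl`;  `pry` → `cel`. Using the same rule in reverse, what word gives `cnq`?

pad

Compare letters: h→u is +13, a→n is +13, y→l is +13 — a constant shift. This is a Caesar cipher with shift 13.
Undoing it on cnq: c−13=p, n−13=a, q−13=d.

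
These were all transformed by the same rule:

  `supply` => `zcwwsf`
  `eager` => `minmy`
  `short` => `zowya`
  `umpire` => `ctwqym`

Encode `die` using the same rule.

kqm

Two shifts are in play — +8 for a/e/i/o/u, +7 for every other letter.
For die: d(cons)+7=k, i(vowel)+8=q, e(vowel)+8=m.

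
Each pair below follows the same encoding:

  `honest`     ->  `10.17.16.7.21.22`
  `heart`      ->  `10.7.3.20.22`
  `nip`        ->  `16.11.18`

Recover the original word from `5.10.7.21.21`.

chess

h is letter #8 and maps to 10: an offset of 2. Letters become their 1-based position plus 2 (so a→3, b→4, …).
Undoing it on 5.10.7.21.21: 5→(5−2)÷1=3=c, 10→(10−2)÷1=8=h, 7→(7−2)÷1=5=e, 21→(21−2)÷1=19=s, 21→(21−2)÷1=19=s.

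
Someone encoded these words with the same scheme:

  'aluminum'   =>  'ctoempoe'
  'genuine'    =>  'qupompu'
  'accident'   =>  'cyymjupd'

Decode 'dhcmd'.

trait

a(0)→c(2) and l(11)→t(19) fit y≡11x+2 (mod 26); the inverse of 11 mod 26 is 19. Treating letters as 0–25, the rule is x ↦ 11x + 2 (mod 26).
Reversing it on dhcmd: d(3)→19·(3−2)≡19=t; h(7)→19·(7−2)≡17=r; c(2)→19·(2−2)≡0=a; m(12)→19·(12−2)≡8=i; d(3)→19·(3−2)≡19=t (all mod 26).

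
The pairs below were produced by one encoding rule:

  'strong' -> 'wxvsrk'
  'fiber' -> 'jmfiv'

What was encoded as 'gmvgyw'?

Each letter is shifted forward by 4 in the alphabet (a Caesar shift of +4).
Decoding gmvgyw: g−4=c, m−4=i, v−4=r, g−4=c, y−4=u, w−4=s.

circus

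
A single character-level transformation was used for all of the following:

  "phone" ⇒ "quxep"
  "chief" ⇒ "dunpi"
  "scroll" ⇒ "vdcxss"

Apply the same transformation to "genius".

p(15)→q(16) and h(7)→u(20) fit y≡19x+17 (mod 26); the inverse of 19 mod 26 is 11. This is an affine cipher: with a=0,…,z=25, each position x becomes (19x+17) mod 26.
Applying it to genius: g(6)→19·6+17≡1=b; e(4)→19·4+17≡15=p; n(13)→19·13+17≡4=e; i(8)→19·8+17≡13=n; u(20)→19·20+17≡7=h; s(18)→19·18+17≡21=v (all mod 26).

bpenhv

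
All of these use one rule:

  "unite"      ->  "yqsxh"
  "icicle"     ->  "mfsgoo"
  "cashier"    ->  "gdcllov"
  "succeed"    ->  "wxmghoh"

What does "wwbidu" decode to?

streak

Shifts by position in unite: pos 0: u→y (+4), pos 1: n→q (+3), pos 2: i→s (+10), pos 3: t→x (+4), pos 4: e→h (+3) — repeating every 3. It's a Vigenère-style cipher with numeric key [4,3,10]: position i shifts by key[i mod 3].
Undoing it on wwbidu: w−4=s, w−3=t, b−10=r, i−4=e, d−3=a, u−10=k.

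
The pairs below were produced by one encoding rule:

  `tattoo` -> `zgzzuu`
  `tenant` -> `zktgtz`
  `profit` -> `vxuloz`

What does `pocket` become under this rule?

vuiqkz

Every letter moves 6 places later in the alphabet, wrapping around z→a.
Applying it to pocket: p+6=v, o+6=u, c+6=i, k+6=q, e+6=k, t+6=z.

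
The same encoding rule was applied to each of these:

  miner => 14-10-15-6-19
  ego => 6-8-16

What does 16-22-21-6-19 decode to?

outer

The number is (letter's place in the alphabet, a=1) + 1.
Reversing it on 16-22-21-6-19: 16→(16−1)÷1=15=o, 22→(22−1)÷1=21=u, 21→(21−1)÷1=20=t, 6→(6−1)÷1=5=e, 19→(19−1)÷1=18=r.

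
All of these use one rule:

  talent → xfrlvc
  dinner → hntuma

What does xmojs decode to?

In talent: t→x is +4, a→f is +5, l→r is +6, e→l is +7 — the shift increases by 1 each position. Letter i (0-indexed) is shifted by i+4, so successive shifts are 4, 5, 6, ….
Reversing it on xmojs: x−4=t, m−5=h, o−6=i, j−7=c, s−8=k.

thick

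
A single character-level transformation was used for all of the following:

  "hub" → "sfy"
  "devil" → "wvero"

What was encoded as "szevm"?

Each pair mirrors across the alphabet (h↔s, u↔f, b↔y): positions sum to 25. Letters are reflected about the middle of the alphabet (position → 25−position): Atbash.
Undoing it on szevm: s↔h, z↔a, e↔v, v↔e, m↔n.

haven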